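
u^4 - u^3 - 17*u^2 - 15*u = u*(u - 5)*(u + 1)*(u + 3)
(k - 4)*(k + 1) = k^2 - 3*k - 4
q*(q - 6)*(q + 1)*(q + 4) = q^4 - q^3 - 26*q^2 - 24*q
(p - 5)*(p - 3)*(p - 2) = p^3 - 10*p^2 + 31*p - 30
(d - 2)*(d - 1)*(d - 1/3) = d^3 - 10*d^2/3 + 3*d - 2/3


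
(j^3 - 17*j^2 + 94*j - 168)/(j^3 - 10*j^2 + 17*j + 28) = (j - 6)/(j + 1)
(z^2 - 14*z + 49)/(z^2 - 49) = (z - 7)/(z + 7)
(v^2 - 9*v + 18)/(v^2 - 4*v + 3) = (v - 6)/(v - 1)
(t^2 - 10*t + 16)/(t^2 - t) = (t^2 - 10*t + 16)/(t*(t - 1))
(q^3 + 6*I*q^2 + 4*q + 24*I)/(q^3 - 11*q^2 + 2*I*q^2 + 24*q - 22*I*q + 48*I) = (q^2 + 4*I*q + 12)/(q^2 - 11*q + 24)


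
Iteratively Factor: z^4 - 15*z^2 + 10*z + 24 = (z + 1)*(z^3 - z^2 - 14*z + 24) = (z + 1)*(z + 4)*(z^2 - 5*z + 6) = (z - 2)*(z + 1)*(z + 4)*(z - 3)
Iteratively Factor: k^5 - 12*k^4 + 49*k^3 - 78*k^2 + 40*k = (k - 4)*(k^4 - 8*k^3 + 17*k^2 - 10*k) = (k - 4)*(k - 2)*(k^3 - 6*k^2 + 5*k) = (k - 5)*(k - 4)*(k - 2)*(k^2 - k) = k*(k - 5)*(k - 4)*(k - 2)*(k - 1)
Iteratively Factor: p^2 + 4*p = (p)*(p + 4)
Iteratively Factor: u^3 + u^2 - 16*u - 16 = (u - 4)*(u^2 + 5*u + 4) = (u - 4)*(u + 4)*(u + 1)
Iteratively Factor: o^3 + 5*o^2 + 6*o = (o + 3)*(o^2 + 2*o) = o*(o + 3)*(o + 2)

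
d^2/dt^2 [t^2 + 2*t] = 2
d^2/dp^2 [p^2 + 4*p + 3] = 2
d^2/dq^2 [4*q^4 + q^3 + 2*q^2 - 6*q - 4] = 48*q^2 + 6*q + 4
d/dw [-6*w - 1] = -6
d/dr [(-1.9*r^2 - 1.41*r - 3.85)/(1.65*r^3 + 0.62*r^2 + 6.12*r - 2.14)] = (3.135*r^4 + 4.653*r^3 + 8.3037*r^2 + 12.906*r + 26.5794)/(2.7225*r^6 + 2.046*r^5 + 20.5804*r^4 + 0.5268*r^3 + 34.8008*r^2 - 26.1936*r + 4.5796)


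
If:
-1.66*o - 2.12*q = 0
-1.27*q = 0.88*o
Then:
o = 0.00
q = 0.00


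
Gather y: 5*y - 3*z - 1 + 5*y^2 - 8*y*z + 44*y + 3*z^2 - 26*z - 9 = 5*y^2 + y*(49 - 8*z) + 3*z^2 - 29*z - 10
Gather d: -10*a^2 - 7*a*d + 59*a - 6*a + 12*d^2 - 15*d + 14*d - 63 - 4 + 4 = -10*a^2 + 53*a + 12*d^2 + d*(-7*a - 1) - 63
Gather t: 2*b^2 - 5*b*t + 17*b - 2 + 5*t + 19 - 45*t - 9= 2*b^2 + 17*b + t*(-5*b - 40) + 8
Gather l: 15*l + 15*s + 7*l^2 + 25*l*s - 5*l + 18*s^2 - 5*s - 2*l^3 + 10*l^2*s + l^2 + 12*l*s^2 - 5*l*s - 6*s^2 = -2*l^3 + l^2*(10*s + 8) + l*(12*s^2 + 20*s + 10) + 12*s^2 + 10*s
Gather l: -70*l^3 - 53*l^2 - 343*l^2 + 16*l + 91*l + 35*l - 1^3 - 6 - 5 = -70*l^3 - 396*l^2 + 142*l - 12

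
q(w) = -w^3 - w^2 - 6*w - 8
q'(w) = -3*w^2 - 2*w - 6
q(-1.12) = -1.13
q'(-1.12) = -7.52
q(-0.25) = -6.55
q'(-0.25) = -5.69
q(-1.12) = -1.13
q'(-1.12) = -7.52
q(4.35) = -135.34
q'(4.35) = -71.47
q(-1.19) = -0.59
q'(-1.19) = -7.87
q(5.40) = -227.02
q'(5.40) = -104.28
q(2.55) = -46.38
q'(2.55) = -30.61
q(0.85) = -14.44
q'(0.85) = -9.87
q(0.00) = -8.00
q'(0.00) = -6.00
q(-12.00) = 1648.00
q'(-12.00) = -414.00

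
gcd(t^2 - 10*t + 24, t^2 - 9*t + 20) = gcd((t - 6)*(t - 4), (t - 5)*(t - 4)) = t - 4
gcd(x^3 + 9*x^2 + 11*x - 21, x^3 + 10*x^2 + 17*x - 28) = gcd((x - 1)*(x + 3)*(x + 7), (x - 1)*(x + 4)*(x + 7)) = x^2 + 6*x - 7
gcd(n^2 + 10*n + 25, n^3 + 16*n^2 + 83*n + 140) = n + 5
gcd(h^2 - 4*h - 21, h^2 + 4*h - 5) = 1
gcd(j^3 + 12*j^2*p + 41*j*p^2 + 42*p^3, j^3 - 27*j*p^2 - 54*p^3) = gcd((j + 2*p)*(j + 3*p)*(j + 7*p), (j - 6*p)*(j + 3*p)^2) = j + 3*p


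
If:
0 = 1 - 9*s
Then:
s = 1/9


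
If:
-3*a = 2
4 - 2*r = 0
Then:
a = -2/3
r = 2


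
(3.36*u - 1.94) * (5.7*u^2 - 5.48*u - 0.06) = 19.152*u^3 - 29.4708*u^2 + 10.4296*u + 0.1164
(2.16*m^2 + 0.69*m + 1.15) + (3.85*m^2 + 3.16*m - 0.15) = 6.01*m^2 + 3.85*m + 1.0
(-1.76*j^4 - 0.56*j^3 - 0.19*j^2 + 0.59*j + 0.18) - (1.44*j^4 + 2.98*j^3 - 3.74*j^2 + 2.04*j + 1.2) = -3.2*j^4 - 3.54*j^3 + 3.55*j^2 - 1.45*j - 1.02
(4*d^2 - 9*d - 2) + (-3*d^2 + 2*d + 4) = d^2 - 7*d + 2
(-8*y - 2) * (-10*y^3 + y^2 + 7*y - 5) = 80*y^4 + 12*y^3 - 58*y^2 + 26*y + 10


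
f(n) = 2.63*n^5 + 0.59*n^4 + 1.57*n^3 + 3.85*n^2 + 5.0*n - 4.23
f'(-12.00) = 269191.16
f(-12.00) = -644416.71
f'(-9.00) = 84873.92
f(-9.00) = -152309.79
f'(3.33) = 1786.99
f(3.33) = 1262.54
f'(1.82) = 193.12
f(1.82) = 86.08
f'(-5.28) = 9968.51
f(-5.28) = -10488.43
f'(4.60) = 6257.65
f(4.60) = 5934.05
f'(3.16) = 1462.05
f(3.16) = 987.07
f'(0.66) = 15.31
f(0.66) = 1.64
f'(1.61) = 127.81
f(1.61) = 52.77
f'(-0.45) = 2.81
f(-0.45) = -5.87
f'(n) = 13.15*n^4 + 2.36*n^3 + 4.71*n^2 + 7.7*n + 5.0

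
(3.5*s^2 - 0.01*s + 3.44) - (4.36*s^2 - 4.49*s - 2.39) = -0.86*s^2 + 4.48*s + 5.83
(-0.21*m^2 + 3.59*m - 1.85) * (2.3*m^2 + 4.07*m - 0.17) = -0.483*m^4 + 7.4023*m^3 + 10.392*m^2 - 8.1398*m + 0.3145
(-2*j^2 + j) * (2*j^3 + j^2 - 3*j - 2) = -4*j^5 + 7*j^3 + j^2 - 2*j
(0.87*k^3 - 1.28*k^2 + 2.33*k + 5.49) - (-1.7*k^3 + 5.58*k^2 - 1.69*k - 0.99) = 2.57*k^3 - 6.86*k^2 + 4.02*k + 6.48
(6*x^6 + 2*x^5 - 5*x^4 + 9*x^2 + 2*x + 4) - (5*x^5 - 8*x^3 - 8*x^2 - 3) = 6*x^6 - 3*x^5 - 5*x^4 + 8*x^3 + 17*x^2 + 2*x + 7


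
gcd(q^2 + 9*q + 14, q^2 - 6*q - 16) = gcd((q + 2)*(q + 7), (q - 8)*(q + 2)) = q + 2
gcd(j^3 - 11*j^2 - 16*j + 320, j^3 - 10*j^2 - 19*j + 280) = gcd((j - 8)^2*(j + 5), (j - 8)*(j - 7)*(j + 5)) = j^2 - 3*j - 40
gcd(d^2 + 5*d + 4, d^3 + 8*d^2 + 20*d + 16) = d + 4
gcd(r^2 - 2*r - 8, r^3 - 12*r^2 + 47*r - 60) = r - 4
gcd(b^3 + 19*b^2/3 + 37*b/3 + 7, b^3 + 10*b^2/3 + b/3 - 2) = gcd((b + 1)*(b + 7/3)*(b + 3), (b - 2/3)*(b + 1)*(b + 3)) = b^2 + 4*b + 3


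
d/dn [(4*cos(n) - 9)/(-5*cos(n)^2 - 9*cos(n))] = (-20*sin(n) + 81*sin(n)/cos(n)^2 + 90*tan(n))/(5*cos(n) + 9)^2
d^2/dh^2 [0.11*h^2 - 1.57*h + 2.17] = 0.220000000000000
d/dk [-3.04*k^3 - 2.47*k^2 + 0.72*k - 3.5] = -9.12*k^2 - 4.94*k + 0.72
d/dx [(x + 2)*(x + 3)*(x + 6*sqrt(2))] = 3*x^2 + 10*x + 12*sqrt(2)*x + 6 + 30*sqrt(2)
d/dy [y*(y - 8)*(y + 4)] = 3*y^2 - 8*y - 32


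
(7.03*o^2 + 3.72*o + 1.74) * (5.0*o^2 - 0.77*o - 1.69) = 35.15*o^4 + 13.1869*o^3 - 6.0451*o^2 - 7.6266*o - 2.9406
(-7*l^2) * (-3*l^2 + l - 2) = 21*l^4 - 7*l^3 + 14*l^2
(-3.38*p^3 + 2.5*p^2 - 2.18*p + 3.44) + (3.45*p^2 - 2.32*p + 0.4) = -3.38*p^3 + 5.95*p^2 - 4.5*p + 3.84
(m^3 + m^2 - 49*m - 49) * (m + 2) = m^4 + 3*m^3 - 47*m^2 - 147*m - 98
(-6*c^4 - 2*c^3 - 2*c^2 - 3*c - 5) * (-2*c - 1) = 12*c^5 + 10*c^4 + 6*c^3 + 8*c^2 + 13*c + 5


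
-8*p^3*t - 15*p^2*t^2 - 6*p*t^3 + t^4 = t*(-8*p + t)*(p + t)^2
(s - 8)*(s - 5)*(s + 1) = s^3 - 12*s^2 + 27*s + 40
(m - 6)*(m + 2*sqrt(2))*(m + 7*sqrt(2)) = m^3 - 6*m^2 + 9*sqrt(2)*m^2 - 54*sqrt(2)*m + 28*m - 168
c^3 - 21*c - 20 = (c - 5)*(c + 1)*(c + 4)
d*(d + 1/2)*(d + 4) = d^3 + 9*d^2/2 + 2*d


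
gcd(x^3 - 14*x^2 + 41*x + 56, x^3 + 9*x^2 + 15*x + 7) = x + 1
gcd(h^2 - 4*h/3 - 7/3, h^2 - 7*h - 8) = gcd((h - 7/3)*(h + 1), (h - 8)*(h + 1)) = h + 1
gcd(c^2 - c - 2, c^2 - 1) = c + 1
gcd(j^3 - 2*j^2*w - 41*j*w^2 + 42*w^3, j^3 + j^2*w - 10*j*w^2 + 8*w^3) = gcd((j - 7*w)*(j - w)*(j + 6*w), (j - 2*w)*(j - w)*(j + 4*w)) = -j + w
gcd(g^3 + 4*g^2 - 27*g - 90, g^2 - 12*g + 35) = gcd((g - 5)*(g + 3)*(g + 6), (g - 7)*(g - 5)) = g - 5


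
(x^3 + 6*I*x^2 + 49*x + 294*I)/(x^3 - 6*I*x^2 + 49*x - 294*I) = (x + 6*I)/(x - 6*I)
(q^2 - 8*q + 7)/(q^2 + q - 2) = (q - 7)/(q + 2)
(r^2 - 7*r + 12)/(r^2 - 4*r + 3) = (r - 4)/(r - 1)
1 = 1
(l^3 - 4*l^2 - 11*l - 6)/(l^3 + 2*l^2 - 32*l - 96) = (l^2 + 2*l + 1)/(l^2 + 8*l + 16)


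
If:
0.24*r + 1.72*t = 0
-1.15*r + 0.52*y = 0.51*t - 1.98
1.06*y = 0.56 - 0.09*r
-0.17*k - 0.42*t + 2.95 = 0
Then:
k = 18.05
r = 2.01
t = -0.28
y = 0.36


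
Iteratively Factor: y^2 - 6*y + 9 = (y - 3)*(y - 3)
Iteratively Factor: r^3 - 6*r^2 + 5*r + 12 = (r + 1)*(r^2 - 7*r + 12) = (r - 3)*(r + 1)*(r - 4)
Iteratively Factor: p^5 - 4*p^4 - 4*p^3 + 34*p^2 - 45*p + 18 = (p - 3)*(p^4 - p^3 - 7*p^2 + 13*p - 6) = (p - 3)*(p - 1)*(p^3 - 7*p + 6) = (p - 3)*(p - 1)*(p + 3)*(p^2 - 3*p + 2) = (p - 3)*(p - 2)*(p - 1)*(p + 3)*(p - 1)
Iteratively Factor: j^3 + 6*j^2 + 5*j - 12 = (j + 3)*(j^2 + 3*j - 4) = (j + 3)*(j + 4)*(j - 1)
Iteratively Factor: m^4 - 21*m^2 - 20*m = (m + 1)*(m^3 - m^2 - 20*m) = (m - 5)*(m + 1)*(m^2 + 4*m) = m*(m - 5)*(m + 1)*(m + 4)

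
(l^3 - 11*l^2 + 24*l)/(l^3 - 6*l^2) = (l^2 - 11*l + 24)/(l*(l - 6))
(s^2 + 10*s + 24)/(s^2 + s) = (s^2 + 10*s + 24)/(s*(s + 1))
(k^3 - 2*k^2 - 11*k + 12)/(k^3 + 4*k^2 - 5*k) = (k^2 - k - 12)/(k*(k + 5))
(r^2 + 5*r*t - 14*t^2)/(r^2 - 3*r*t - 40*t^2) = (-r^2 - 5*r*t + 14*t^2)/(-r^2 + 3*r*t + 40*t^2)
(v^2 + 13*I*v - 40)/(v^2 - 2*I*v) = (v^2 + 13*I*v - 40)/(v*(v - 2*I))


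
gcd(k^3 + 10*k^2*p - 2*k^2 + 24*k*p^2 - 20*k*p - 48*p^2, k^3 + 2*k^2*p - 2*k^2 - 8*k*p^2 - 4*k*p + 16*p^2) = k^2 + 4*k*p - 2*k - 8*p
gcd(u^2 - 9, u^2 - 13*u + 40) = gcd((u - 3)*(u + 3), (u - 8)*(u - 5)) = 1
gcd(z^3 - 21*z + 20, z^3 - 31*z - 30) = z + 5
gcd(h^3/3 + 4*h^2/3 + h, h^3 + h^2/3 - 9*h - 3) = h + 3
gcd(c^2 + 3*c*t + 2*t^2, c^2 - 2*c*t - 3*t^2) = c + t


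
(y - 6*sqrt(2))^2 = y^2 - 12*sqrt(2)*y + 72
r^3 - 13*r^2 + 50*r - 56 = (r - 7)*(r - 4)*(r - 2)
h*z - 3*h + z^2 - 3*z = (h + z)*(z - 3)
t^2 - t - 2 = (t - 2)*(t + 1)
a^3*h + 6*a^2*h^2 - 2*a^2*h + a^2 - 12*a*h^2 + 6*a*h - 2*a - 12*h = (a - 2)*(a + 6*h)*(a*h + 1)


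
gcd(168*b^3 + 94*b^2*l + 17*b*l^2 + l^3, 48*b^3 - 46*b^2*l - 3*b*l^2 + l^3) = 6*b + l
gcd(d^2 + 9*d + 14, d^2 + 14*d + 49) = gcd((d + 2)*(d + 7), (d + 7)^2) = d + 7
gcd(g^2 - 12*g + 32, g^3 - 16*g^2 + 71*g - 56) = g - 8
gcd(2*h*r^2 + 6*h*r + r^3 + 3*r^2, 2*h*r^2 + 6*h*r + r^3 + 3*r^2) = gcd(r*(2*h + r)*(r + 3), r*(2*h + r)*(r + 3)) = 2*h*r^2 + 6*h*r + r^3 + 3*r^2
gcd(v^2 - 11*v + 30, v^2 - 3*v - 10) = v - 5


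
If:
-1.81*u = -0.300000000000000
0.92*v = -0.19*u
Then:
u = 0.17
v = -0.03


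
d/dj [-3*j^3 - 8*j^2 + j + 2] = -9*j^2 - 16*j + 1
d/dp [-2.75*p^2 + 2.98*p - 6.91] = 2.98 - 5.5*p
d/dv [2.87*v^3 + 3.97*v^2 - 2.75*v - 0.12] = 8.61*v^2 + 7.94*v - 2.75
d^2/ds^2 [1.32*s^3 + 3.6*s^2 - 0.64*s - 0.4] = 7.92*s + 7.2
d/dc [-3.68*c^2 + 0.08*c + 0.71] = 0.08 - 7.36*c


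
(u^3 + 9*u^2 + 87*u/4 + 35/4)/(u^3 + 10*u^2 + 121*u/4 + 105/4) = (2*u + 1)/(2*u + 3)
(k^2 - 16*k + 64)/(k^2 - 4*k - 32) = (k - 8)/(k + 4)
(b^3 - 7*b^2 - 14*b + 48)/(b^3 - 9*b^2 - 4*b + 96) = (b - 2)/(b - 4)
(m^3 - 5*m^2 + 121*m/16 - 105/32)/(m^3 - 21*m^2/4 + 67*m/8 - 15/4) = (m - 7/4)/(m - 2)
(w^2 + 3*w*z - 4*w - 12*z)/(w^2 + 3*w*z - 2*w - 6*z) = (w - 4)/(w - 2)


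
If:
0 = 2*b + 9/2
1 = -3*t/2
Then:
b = -9/4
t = -2/3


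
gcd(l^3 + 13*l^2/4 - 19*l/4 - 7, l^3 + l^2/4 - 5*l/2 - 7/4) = l^2 - 3*l/4 - 7/4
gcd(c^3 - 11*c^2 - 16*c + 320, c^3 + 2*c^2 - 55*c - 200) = c^2 - 3*c - 40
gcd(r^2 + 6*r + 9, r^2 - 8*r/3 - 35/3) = 1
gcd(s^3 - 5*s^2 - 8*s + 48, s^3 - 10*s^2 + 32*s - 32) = s^2 - 8*s + 16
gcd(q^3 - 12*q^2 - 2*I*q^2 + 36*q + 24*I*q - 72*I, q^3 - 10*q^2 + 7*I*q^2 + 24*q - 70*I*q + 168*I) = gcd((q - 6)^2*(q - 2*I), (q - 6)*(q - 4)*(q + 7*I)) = q - 6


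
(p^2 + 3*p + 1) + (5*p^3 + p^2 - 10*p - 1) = 5*p^3 + 2*p^2 - 7*p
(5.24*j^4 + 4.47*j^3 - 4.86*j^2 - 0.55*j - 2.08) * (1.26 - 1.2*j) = -6.288*j^5 + 1.2384*j^4 + 11.4642*j^3 - 5.4636*j^2 + 1.803*j - 2.6208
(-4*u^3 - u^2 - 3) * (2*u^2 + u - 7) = -8*u^5 - 6*u^4 + 27*u^3 + u^2 - 3*u + 21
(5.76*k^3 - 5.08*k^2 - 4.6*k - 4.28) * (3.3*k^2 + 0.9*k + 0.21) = 19.008*k^5 - 11.58*k^4 - 18.5424*k^3 - 19.3308*k^2 - 4.818*k - 0.8988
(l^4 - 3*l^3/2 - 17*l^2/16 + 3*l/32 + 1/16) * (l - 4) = l^5 - 11*l^4/2 + 79*l^3/16 + 139*l^2/32 - 5*l/16 - 1/4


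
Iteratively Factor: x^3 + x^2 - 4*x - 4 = (x + 2)*(x^2 - x - 2) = (x + 1)*(x + 2)*(x - 2)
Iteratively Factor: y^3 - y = (y)*(y^2 - 1) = y*(y + 1)*(y - 1)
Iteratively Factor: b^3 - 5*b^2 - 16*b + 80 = (b - 4)*(b^2 - b - 20) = (b - 4)*(b + 4)*(b - 5)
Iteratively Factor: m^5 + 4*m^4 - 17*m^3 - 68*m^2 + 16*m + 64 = (m + 4)*(m^4 - 17*m^2 + 16) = (m - 1)*(m + 4)*(m^3 + m^2 - 16*m - 16) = (m - 4)*(m - 1)*(m + 4)*(m^2 + 5*m + 4) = (m - 4)*(m - 1)*(m + 1)*(m + 4)*(m + 4)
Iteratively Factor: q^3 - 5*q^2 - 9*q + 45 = (q - 3)*(q^2 - 2*q - 15) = (q - 3)*(q + 3)*(q - 5)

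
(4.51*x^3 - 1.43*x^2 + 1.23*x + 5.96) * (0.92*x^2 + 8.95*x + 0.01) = 4.1492*x^5 + 39.0489*x^4 - 11.6218*x^3 + 16.4774*x^2 + 53.3543*x + 0.0596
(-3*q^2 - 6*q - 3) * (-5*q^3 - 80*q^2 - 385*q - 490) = 15*q^5 + 270*q^4 + 1650*q^3 + 4020*q^2 + 4095*q + 1470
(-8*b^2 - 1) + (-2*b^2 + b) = -10*b^2 + b - 1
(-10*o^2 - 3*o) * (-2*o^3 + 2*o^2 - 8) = 20*o^5 - 14*o^4 - 6*o^3 + 80*o^2 + 24*o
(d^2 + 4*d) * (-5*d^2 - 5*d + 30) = -5*d^4 - 25*d^3 + 10*d^2 + 120*d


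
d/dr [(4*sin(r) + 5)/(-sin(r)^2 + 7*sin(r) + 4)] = (4*sin(r)^2 + 10*sin(r) - 19)*cos(r)/(sin(r)^2 - 7*sin(r) - 4)^2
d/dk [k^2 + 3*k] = 2*k + 3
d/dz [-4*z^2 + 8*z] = 8 - 8*z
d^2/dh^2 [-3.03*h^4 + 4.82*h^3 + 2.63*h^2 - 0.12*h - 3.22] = -36.36*h^2 + 28.92*h + 5.26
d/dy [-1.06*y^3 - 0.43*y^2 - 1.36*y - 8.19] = -3.18*y^2 - 0.86*y - 1.36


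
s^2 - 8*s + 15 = (s - 5)*(s - 3)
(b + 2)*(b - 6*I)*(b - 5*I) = b^3 + 2*b^2 - 11*I*b^2 - 30*b - 22*I*b - 60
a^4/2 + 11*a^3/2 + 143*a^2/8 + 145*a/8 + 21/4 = (a/2 + 1/2)*(a + 1/2)*(a + 7/2)*(a + 6)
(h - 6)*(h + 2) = h^2 - 4*h - 12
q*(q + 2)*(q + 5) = q^3 + 7*q^2 + 10*q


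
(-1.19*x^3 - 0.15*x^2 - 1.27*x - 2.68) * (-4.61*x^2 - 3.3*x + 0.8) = 5.4859*x^5 + 4.6185*x^4 + 5.3977*x^3 + 16.4258*x^2 + 7.828*x - 2.144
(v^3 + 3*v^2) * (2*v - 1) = 2*v^4 + 5*v^3 - 3*v^2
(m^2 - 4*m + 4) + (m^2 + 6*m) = 2*m^2 + 2*m + 4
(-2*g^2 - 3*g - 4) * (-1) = 2*g^2 + 3*g + 4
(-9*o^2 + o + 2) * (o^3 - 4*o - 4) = -9*o^5 + o^4 + 38*o^3 + 32*o^2 - 12*o - 8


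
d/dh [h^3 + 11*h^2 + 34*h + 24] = 3*h^2 + 22*h + 34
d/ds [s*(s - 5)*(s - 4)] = 3*s^2 - 18*s + 20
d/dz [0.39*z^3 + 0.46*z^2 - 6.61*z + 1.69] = 1.17*z^2 + 0.92*z - 6.61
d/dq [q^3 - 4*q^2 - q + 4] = 3*q^2 - 8*q - 1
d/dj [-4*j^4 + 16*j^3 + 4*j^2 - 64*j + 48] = -16*j^3 + 48*j^2 + 8*j - 64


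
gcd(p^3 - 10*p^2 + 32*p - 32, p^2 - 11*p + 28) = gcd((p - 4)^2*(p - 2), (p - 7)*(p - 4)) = p - 4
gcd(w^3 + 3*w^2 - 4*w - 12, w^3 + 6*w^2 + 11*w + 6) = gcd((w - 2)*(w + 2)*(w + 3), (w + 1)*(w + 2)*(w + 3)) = w^2 + 5*w + 6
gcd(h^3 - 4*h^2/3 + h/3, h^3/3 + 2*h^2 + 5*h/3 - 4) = h - 1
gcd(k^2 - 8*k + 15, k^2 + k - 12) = k - 3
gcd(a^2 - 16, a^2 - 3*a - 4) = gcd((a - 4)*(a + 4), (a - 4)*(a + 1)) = a - 4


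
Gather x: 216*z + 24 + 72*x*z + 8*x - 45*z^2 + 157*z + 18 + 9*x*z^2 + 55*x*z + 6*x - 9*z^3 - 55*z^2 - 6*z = x*(9*z^2 + 127*z + 14) - 9*z^3 - 100*z^2 + 367*z + 42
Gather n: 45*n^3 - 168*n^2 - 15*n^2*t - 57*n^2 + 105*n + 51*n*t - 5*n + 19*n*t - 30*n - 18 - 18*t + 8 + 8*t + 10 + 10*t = 45*n^3 + n^2*(-15*t - 225) + n*(70*t + 70)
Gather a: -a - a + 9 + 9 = 18 - 2*a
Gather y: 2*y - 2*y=0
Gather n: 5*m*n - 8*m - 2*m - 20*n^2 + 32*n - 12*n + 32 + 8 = -10*m - 20*n^2 + n*(5*m + 20) + 40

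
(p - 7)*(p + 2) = p^2 - 5*p - 14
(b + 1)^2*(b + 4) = b^3 + 6*b^2 + 9*b + 4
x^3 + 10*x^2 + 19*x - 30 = (x - 1)*(x + 5)*(x + 6)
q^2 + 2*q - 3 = (q - 1)*(q + 3)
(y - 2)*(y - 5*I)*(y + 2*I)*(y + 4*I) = y^4 - 2*y^3 + I*y^3 + 22*y^2 - 2*I*y^2 - 44*y + 40*I*y - 80*I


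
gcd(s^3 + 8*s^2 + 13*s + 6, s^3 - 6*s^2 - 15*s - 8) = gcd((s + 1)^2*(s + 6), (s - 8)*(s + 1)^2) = s^2 + 2*s + 1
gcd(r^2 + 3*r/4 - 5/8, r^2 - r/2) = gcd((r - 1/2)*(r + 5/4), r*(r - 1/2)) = r - 1/2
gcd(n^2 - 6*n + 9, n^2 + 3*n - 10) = 1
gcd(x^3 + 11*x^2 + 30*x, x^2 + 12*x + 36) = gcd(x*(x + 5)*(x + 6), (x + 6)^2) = x + 6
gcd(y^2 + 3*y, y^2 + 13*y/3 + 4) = y + 3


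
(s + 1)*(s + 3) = s^2 + 4*s + 3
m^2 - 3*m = m*(m - 3)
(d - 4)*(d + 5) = d^2 + d - 20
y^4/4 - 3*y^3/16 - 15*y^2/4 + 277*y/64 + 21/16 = (y/4 + 1)*(y - 7/2)*(y - 3/2)*(y + 1/4)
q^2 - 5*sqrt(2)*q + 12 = (q - 3*sqrt(2))*(q - 2*sqrt(2))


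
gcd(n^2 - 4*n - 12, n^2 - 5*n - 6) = n - 6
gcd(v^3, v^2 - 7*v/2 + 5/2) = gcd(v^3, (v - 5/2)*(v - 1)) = 1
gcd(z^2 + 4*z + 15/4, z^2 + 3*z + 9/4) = z + 3/2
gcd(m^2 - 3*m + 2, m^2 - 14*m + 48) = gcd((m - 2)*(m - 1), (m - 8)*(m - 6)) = 1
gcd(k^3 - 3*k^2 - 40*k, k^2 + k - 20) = k + 5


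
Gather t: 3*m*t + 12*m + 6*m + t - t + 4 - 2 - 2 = 3*m*t + 18*m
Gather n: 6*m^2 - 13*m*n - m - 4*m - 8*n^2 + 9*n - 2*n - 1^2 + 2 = 6*m^2 - 5*m - 8*n^2 + n*(7 - 13*m) + 1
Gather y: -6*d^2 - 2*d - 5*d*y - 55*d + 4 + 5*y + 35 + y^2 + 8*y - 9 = -6*d^2 - 57*d + y^2 + y*(13 - 5*d) + 30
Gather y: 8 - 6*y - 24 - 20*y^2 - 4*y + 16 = -20*y^2 - 10*y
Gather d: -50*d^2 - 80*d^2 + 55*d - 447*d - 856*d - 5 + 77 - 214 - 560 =-130*d^2 - 1248*d - 702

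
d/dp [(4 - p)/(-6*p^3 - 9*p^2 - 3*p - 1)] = (-12*p^3 + 63*p^2 + 72*p + 13)/(36*p^6 + 108*p^5 + 117*p^4 + 66*p^3 + 27*p^2 + 6*p + 1)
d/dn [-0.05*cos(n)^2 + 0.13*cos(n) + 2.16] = (0.1*cos(n) - 0.13)*sin(n)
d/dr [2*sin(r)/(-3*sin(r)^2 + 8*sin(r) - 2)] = 2*(3*sin(r)^2 - 2)*cos(r)/(3*sin(r)^2 - 8*sin(r) + 2)^2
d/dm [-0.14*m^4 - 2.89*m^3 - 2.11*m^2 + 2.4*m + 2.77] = -0.56*m^3 - 8.67*m^2 - 4.22*m + 2.4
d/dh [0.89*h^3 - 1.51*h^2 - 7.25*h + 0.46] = 2.67*h^2 - 3.02*h - 7.25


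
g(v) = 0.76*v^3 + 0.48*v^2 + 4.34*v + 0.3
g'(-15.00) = 502.94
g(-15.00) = -2521.80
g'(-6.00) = 80.66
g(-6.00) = -172.62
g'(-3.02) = 22.24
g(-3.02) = -29.36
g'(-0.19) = 4.24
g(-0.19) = -0.51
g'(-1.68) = 9.16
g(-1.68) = -9.24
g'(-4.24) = 41.26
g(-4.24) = -67.40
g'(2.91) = 26.44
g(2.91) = 35.72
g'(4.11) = 46.80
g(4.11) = 79.01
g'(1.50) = 10.91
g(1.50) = 10.46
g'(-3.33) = 26.43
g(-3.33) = -36.89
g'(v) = 2.28*v^2 + 0.96*v + 4.34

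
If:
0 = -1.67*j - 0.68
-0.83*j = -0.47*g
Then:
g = -0.72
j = -0.41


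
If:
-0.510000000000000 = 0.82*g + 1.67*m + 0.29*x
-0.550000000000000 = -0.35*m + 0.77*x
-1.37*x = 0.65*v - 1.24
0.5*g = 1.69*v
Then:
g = -25.50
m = 11.44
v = -7.55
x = 4.49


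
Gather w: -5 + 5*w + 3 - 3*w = 2*w - 2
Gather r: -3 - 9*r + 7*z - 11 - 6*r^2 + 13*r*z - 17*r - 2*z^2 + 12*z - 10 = -6*r^2 + r*(13*z - 26) - 2*z^2 + 19*z - 24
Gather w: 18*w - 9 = 18*w - 9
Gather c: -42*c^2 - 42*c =-42*c^2 - 42*c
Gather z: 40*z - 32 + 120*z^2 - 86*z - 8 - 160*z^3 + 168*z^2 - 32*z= -160*z^3 + 288*z^2 - 78*z - 40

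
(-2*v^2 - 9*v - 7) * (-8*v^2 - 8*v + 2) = 16*v^4 + 88*v^3 + 124*v^2 + 38*v - 14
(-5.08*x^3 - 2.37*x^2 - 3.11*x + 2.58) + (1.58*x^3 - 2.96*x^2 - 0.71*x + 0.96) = -3.5*x^3 - 5.33*x^2 - 3.82*x + 3.54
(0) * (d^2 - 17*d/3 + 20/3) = 0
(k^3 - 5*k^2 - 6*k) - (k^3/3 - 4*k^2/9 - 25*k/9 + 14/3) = 2*k^3/3 - 41*k^2/9 - 29*k/9 - 14/3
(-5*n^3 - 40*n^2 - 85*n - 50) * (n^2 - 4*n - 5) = -5*n^5 - 20*n^4 + 100*n^3 + 490*n^2 + 625*n + 250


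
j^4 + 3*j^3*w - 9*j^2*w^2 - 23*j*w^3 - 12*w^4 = (j - 3*w)*(j + w)^2*(j + 4*w)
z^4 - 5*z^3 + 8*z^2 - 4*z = z*(z - 2)^2*(z - 1)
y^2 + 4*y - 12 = (y - 2)*(y + 6)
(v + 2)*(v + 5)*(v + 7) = v^3 + 14*v^2 + 59*v + 70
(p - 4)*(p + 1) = p^2 - 3*p - 4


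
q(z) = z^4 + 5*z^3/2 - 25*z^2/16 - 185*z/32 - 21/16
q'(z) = 4*z^3 + 15*z^2/2 - 25*z/8 - 185/32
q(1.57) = 1.51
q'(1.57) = 23.28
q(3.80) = 299.85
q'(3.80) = 310.13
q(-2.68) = 6.42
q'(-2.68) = -20.53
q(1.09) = -4.82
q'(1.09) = 4.90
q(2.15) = 25.25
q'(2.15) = 61.92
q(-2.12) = 0.30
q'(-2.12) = -3.56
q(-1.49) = 0.49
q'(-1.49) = 2.29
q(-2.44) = 2.62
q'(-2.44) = -11.61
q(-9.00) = 4662.66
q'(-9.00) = -2286.16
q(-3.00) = 15.47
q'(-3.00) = -36.91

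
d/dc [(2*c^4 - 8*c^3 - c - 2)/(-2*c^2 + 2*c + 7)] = (-8*c^5 + 28*c^4 + 24*c^3 - 170*c^2 - 8*c - 3)/(4*c^4 - 8*c^3 - 24*c^2 + 28*c + 49)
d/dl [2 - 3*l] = -3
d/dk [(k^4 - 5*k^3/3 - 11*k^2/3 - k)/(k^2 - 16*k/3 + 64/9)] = 3*(18*k^4 - 111*k^3 + 120*k^2 + 185*k + 24)/(27*k^3 - 216*k^2 + 576*k - 512)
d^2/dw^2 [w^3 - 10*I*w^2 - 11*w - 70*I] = 6*w - 20*I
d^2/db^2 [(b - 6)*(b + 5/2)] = 2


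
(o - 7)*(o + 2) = o^2 - 5*o - 14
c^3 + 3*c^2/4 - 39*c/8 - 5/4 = (c - 2)*(c + 1/4)*(c + 5/2)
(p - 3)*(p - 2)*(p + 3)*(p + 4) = p^4 + 2*p^3 - 17*p^2 - 18*p + 72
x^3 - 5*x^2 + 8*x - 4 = (x - 2)^2*(x - 1)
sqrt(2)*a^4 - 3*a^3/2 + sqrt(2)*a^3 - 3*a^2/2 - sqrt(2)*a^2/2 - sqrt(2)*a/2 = a*(a + 1)*(a - sqrt(2))*(sqrt(2)*a + 1/2)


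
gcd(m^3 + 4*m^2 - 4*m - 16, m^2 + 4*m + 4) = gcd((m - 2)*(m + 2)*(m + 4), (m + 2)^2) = m + 2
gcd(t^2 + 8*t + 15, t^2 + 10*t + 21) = t + 3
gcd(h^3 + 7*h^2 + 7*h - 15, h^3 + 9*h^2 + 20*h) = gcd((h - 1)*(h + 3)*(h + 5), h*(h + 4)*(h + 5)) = h + 5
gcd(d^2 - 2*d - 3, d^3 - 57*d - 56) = d + 1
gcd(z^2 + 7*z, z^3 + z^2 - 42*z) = z^2 + 7*z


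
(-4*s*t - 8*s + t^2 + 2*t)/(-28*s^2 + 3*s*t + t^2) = (t + 2)/(7*s + t)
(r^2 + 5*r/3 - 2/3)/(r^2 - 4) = (r - 1/3)/(r - 2)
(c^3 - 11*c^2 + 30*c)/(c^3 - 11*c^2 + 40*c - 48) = c*(c^2 - 11*c + 30)/(c^3 - 11*c^2 + 40*c - 48)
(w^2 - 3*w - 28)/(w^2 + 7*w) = (w^2 - 3*w - 28)/(w*(w + 7))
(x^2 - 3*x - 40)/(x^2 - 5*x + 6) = (x^2 - 3*x - 40)/(x^2 - 5*x + 6)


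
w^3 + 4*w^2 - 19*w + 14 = (w - 2)*(w - 1)*(w + 7)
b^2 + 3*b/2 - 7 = (b - 2)*(b + 7/2)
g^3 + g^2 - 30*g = g*(g - 5)*(g + 6)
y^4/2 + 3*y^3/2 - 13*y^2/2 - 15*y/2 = y*(y/2 + 1/2)*(y - 3)*(y + 5)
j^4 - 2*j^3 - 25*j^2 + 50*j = j*(j - 5)*(j - 2)*(j + 5)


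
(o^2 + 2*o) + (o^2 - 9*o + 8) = 2*o^2 - 7*o + 8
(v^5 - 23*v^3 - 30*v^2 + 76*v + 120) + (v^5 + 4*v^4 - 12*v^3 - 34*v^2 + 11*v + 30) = 2*v^5 + 4*v^4 - 35*v^3 - 64*v^2 + 87*v + 150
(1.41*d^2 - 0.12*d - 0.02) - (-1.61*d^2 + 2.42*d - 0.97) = 3.02*d^2 - 2.54*d + 0.95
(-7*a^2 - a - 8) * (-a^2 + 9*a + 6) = 7*a^4 - 62*a^3 - 43*a^2 - 78*a - 48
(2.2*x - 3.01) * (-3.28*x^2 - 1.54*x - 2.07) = -7.216*x^3 + 6.4848*x^2 + 0.0813999999999995*x + 6.2307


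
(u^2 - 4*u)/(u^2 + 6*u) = (u - 4)/(u + 6)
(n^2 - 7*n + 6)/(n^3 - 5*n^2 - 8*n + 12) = 1/(n + 2)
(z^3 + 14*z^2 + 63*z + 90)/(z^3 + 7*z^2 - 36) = (z + 5)/(z - 2)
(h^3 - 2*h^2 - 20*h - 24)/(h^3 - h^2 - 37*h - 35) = (-h^3 + 2*h^2 + 20*h + 24)/(-h^3 + h^2 + 37*h + 35)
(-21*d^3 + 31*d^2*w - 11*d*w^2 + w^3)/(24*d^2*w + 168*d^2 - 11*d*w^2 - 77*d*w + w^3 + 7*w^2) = (7*d^2 - 8*d*w + w^2)/(-8*d*w - 56*d + w^2 + 7*w)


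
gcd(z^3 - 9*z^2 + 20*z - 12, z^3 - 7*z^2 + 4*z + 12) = z^2 - 8*z + 12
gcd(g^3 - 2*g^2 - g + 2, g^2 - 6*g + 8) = g - 2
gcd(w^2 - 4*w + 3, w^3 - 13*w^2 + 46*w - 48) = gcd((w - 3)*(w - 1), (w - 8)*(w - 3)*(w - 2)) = w - 3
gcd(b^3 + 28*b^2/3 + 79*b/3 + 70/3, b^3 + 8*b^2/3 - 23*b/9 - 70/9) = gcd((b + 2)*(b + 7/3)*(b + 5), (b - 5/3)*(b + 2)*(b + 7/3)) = b^2 + 13*b/3 + 14/3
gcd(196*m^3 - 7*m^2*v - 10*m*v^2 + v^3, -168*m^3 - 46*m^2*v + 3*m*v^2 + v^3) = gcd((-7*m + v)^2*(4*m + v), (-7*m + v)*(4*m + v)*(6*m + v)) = -28*m^2 - 3*m*v + v^2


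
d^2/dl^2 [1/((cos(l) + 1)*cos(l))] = (-(1 - cos(2*l))^2 + 15*cos(l)/4 - 3*cos(2*l)/2 - 3*cos(3*l)/4 + 9/2)/((cos(l) + 1)^3*cos(l)^3)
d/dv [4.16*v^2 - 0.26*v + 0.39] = 8.32*v - 0.26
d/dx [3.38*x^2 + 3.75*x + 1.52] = 6.76*x + 3.75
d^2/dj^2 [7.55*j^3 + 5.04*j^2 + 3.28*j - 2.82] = 45.3*j + 10.08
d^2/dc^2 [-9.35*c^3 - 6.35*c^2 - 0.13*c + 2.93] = -56.1*c - 12.7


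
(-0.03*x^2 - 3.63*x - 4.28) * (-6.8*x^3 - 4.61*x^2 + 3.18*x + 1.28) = 0.204*x^5 + 24.8223*x^4 + 45.7429*x^3 + 8.149*x^2 - 18.2568*x - 5.4784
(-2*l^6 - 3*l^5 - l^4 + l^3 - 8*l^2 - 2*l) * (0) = 0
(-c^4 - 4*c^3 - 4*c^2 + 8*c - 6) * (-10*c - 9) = 10*c^5 + 49*c^4 + 76*c^3 - 44*c^2 - 12*c + 54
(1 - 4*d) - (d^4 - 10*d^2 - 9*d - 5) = -d^4 + 10*d^2 + 5*d + 6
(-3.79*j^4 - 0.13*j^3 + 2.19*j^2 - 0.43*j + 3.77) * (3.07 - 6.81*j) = 25.8099*j^5 - 10.75*j^4 - 15.313*j^3 + 9.6516*j^2 - 26.9938*j + 11.5739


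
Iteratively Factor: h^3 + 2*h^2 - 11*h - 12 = (h - 3)*(h^2 + 5*h + 4) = (h - 3)*(h + 4)*(h + 1)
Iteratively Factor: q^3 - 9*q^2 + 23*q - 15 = (q - 5)*(q^2 - 4*q + 3) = (q - 5)*(q - 3)*(q - 1)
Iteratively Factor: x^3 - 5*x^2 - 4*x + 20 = (x + 2)*(x^2 - 7*x + 10) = (x - 2)*(x + 2)*(x - 5)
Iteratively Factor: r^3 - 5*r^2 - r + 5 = (r - 1)*(r^2 - 4*r - 5) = (r - 5)*(r - 1)*(r + 1)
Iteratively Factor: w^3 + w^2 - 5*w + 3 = (w - 1)*(w^2 + 2*w - 3) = (w - 1)^2*(w + 3)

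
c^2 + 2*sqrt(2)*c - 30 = (c - 3*sqrt(2))*(c + 5*sqrt(2))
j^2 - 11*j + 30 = (j - 6)*(j - 5)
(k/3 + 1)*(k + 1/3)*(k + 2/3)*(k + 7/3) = k^4/3 + 19*k^3/9 + 113*k^2/27 + 221*k/81 + 14/27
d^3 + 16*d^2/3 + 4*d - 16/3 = (d - 2/3)*(d + 2)*(d + 4)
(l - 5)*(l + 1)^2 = l^3 - 3*l^2 - 9*l - 5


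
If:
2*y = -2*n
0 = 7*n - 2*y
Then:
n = 0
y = 0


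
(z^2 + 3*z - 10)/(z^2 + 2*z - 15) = (z - 2)/(z - 3)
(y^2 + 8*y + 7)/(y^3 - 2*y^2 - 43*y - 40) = (y + 7)/(y^2 - 3*y - 40)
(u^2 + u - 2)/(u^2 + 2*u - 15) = (u^2 + u - 2)/(u^2 + 2*u - 15)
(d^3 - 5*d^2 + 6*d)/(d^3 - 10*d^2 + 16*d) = (d - 3)/(d - 8)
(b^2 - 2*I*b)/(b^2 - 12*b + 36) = b*(b - 2*I)/(b^2 - 12*b + 36)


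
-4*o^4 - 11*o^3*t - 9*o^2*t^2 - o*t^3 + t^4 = (-4*o + t)*(o + t)^3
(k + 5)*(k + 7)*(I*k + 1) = I*k^3 + k^2 + 12*I*k^2 + 12*k + 35*I*k + 35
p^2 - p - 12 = (p - 4)*(p + 3)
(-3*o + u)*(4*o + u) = -12*o^2 + o*u + u^2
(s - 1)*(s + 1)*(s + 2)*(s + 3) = s^4 + 5*s^3 + 5*s^2 - 5*s - 6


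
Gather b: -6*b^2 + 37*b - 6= -6*b^2 + 37*b - 6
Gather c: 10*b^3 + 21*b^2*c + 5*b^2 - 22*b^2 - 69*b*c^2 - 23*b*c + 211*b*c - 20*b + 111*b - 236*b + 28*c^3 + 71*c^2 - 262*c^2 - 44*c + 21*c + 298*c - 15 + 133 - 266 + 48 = 10*b^3 - 17*b^2 - 145*b + 28*c^3 + c^2*(-69*b - 191) + c*(21*b^2 + 188*b + 275) - 100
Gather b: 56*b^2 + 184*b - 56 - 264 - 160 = 56*b^2 + 184*b - 480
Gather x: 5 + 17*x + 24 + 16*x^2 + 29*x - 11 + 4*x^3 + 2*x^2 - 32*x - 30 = 4*x^3 + 18*x^2 + 14*x - 12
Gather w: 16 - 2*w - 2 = 14 - 2*w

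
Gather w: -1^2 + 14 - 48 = -35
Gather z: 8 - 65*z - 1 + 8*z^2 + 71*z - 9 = 8*z^2 + 6*z - 2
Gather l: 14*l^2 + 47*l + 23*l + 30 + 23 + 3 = 14*l^2 + 70*l + 56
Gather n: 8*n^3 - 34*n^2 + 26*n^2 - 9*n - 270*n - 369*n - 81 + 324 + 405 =8*n^3 - 8*n^2 - 648*n + 648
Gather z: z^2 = z^2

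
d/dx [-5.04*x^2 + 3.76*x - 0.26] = 3.76 - 10.08*x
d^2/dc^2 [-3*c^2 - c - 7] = -6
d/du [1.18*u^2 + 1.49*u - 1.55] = 2.36*u + 1.49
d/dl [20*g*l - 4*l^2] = 20*g - 8*l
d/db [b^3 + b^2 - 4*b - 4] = 3*b^2 + 2*b - 4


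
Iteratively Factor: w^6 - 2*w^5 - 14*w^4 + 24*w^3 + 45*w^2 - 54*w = (w - 1)*(w^5 - w^4 - 15*w^3 + 9*w^2 + 54*w) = w*(w - 1)*(w^4 - w^3 - 15*w^2 + 9*w + 54) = w*(w - 3)*(w - 1)*(w^3 + 2*w^2 - 9*w - 18) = w*(w - 3)*(w - 1)*(w + 3)*(w^2 - w - 6) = w*(w - 3)*(w - 1)*(w + 2)*(w + 3)*(w - 3)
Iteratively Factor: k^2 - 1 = (k + 1)*(k - 1)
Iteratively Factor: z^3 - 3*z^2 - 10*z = (z + 2)*(z^2 - 5*z) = (z - 5)*(z + 2)*(z)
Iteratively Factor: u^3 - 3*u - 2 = (u - 2)*(u^2 + 2*u + 1) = (u - 2)*(u + 1)*(u + 1)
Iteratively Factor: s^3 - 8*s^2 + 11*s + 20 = (s + 1)*(s^2 - 9*s + 20) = (s - 5)*(s + 1)*(s - 4)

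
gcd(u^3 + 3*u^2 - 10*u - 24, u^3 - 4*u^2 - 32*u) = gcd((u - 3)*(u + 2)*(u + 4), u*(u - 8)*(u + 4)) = u + 4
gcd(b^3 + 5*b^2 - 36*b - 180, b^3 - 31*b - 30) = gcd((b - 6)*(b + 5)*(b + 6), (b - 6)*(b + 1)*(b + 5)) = b^2 - b - 30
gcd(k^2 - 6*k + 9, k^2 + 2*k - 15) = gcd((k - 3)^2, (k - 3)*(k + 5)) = k - 3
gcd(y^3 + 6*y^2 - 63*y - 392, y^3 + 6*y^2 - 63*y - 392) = y^3 + 6*y^2 - 63*y - 392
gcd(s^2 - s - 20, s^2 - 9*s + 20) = s - 5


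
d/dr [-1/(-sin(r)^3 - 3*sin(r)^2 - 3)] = -3*(sin(r) + 2)*sin(r)*cos(r)/(sin(r)^3 + 3*sin(r)^2 + 3)^2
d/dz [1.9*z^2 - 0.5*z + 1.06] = 3.8*z - 0.5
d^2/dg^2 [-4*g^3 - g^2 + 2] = -24*g - 2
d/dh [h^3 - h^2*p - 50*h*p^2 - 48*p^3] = 3*h^2 - 2*h*p - 50*p^2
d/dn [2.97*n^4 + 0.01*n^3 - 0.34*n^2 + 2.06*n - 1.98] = 11.88*n^3 + 0.03*n^2 - 0.68*n + 2.06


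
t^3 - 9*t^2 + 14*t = t*(t - 7)*(t - 2)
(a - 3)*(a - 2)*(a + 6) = a^3 + a^2 - 24*a + 36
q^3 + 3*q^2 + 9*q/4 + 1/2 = (q + 1/2)^2*(q + 2)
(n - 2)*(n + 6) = n^2 + 4*n - 12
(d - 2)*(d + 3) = d^2 + d - 6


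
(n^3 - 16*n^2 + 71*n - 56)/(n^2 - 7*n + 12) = (n^3 - 16*n^2 + 71*n - 56)/(n^2 - 7*n + 12)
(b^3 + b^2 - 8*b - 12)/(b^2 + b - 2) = (b^2 - b - 6)/(b - 1)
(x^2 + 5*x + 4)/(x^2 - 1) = (x + 4)/(x - 1)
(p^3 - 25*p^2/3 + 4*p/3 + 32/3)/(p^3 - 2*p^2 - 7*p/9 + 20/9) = 3*(p - 8)/(3*p - 5)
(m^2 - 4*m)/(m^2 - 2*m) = (m - 4)/(m - 2)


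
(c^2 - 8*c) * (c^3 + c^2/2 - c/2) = c^5 - 15*c^4/2 - 9*c^3/2 + 4*c^2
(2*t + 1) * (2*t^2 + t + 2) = 4*t^3 + 4*t^2 + 5*t + 2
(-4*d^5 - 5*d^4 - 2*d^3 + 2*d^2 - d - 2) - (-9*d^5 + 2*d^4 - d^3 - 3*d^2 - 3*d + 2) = 5*d^5 - 7*d^4 - d^3 + 5*d^2 + 2*d - 4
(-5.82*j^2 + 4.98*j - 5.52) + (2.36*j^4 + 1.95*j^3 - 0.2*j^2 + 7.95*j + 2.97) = 2.36*j^4 + 1.95*j^3 - 6.02*j^2 + 12.93*j - 2.55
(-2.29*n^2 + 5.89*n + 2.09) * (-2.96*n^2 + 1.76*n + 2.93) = 6.7784*n^4 - 21.4648*n^3 - 2.5297*n^2 + 20.9361*n + 6.1237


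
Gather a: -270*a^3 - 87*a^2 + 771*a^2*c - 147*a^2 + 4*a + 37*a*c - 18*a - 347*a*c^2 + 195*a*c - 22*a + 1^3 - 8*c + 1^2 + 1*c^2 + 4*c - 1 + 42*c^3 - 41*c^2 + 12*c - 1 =-270*a^3 + a^2*(771*c - 234) + a*(-347*c^2 + 232*c - 36) + 42*c^3 - 40*c^2 + 8*c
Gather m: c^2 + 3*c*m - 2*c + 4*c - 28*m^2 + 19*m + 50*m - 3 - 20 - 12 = c^2 + 2*c - 28*m^2 + m*(3*c + 69) - 35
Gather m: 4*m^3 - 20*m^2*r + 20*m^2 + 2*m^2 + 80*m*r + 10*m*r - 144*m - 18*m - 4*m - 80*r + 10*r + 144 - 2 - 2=4*m^3 + m^2*(22 - 20*r) + m*(90*r - 166) - 70*r + 140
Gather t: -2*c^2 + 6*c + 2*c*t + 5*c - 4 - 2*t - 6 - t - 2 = -2*c^2 + 11*c + t*(2*c - 3) - 12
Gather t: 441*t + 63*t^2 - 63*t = 63*t^2 + 378*t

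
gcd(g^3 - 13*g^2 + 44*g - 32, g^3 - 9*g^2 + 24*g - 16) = g^2 - 5*g + 4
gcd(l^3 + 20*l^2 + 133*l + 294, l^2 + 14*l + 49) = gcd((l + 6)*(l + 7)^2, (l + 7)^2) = l^2 + 14*l + 49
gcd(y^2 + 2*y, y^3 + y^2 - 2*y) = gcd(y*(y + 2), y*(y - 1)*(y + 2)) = y^2 + 2*y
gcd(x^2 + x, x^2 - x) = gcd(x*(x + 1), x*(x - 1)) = x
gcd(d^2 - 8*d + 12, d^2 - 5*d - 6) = d - 6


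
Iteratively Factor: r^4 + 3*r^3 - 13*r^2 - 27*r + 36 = (r + 4)*(r^3 - r^2 - 9*r + 9) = (r - 1)*(r + 4)*(r^2 - 9) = (r - 1)*(r + 3)*(r + 4)*(r - 3)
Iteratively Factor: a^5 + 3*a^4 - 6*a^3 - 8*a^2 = (a + 1)*(a^4 + 2*a^3 - 8*a^2) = (a - 2)*(a + 1)*(a^3 + 4*a^2) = (a - 2)*(a + 1)*(a + 4)*(a^2) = a*(a - 2)*(a + 1)*(a + 4)*(a)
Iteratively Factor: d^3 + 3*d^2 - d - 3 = (d + 3)*(d^2 - 1) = (d + 1)*(d + 3)*(d - 1)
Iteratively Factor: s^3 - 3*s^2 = (s)*(s^2 - 3*s) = s*(s - 3)*(s)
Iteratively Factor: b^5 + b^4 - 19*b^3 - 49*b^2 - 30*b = (b + 1)*(b^4 - 19*b^2 - 30*b) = b*(b + 1)*(b^3 - 19*b - 30) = b*(b - 5)*(b + 1)*(b^2 + 5*b + 6) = b*(b - 5)*(b + 1)*(b + 2)*(b + 3)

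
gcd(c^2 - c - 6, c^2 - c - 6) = c^2 - c - 6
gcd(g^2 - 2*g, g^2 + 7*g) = g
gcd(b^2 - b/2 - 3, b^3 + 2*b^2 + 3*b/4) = b + 3/2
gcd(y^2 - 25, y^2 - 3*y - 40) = y + 5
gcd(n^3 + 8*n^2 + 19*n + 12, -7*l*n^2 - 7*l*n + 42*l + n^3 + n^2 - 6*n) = n + 3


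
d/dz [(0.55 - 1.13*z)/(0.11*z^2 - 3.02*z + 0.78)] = (0.1243*z^2 - 0.121*z + 0.7796)/(0.0121*z^4 - 0.6644*z^3 + 9.292*z^2 - 4.7112*z + 0.6084)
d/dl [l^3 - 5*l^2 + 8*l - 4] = 3*l^2 - 10*l + 8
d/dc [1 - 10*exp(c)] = -10*exp(c)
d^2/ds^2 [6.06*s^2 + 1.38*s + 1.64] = 12.1200000000000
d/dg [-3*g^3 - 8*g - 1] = -9*g^2 - 8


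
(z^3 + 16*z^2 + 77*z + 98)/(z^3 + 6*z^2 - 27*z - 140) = (z^2 + 9*z + 14)/(z^2 - z - 20)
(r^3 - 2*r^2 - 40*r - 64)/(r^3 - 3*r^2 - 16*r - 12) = (r^2 - 4*r - 32)/(r^2 - 5*r - 6)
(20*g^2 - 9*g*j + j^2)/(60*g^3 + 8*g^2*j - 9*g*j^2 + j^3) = (4*g - j)/(12*g^2 + 4*g*j - j^2)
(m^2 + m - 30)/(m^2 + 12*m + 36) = (m - 5)/(m + 6)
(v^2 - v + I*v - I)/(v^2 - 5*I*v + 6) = (v - 1)/(v - 6*I)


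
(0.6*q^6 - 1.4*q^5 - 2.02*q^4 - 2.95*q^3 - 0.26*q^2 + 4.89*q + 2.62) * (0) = 0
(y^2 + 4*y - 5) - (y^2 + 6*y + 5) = -2*y - 10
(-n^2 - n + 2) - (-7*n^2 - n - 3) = 6*n^2 + 5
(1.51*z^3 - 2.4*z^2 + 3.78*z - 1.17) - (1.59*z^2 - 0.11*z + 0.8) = 1.51*z^3 - 3.99*z^2 + 3.89*z - 1.97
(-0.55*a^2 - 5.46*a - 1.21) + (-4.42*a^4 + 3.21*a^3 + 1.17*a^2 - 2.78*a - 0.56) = -4.42*a^4 + 3.21*a^3 + 0.62*a^2 - 8.24*a - 1.77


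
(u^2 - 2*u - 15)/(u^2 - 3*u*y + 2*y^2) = (u^2 - 2*u - 15)/(u^2 - 3*u*y + 2*y^2)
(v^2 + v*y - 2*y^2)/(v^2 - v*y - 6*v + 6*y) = (v + 2*y)/(v - 6)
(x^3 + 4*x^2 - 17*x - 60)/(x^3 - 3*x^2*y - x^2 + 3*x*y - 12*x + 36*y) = (x + 5)/(x - 3*y)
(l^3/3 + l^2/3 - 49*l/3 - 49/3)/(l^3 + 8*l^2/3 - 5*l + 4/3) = (l^3 + l^2 - 49*l - 49)/(3*l^3 + 8*l^2 - 15*l + 4)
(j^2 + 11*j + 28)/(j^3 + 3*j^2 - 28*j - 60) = (j^2 + 11*j + 28)/(j^3 + 3*j^2 - 28*j - 60)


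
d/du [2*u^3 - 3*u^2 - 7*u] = 6*u^2 - 6*u - 7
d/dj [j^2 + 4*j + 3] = 2*j + 4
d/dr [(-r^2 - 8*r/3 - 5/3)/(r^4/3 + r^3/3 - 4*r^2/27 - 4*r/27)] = 9*(54*r^3 + 135*r^2 - 20)/(r^2*(81*r^4 - 72*r^2 + 16))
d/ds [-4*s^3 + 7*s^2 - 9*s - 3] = -12*s^2 + 14*s - 9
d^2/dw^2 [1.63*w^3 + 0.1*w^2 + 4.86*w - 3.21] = 9.78*w + 0.2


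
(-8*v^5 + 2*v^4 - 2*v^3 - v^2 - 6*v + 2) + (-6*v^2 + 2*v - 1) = -8*v^5 + 2*v^4 - 2*v^3 - 7*v^2 - 4*v + 1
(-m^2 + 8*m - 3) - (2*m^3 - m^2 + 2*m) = -2*m^3 + 6*m - 3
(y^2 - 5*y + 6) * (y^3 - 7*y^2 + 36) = y^5 - 12*y^4 + 41*y^3 - 6*y^2 - 180*y + 216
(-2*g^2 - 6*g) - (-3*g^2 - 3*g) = g^2 - 3*g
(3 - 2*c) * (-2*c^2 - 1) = 4*c^3 - 6*c^2 + 2*c - 3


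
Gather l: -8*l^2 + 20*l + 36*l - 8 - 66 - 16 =-8*l^2 + 56*l - 90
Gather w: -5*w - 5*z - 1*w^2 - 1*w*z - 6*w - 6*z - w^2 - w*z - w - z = -2*w^2 + w*(-2*z - 12) - 12*z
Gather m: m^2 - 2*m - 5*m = m^2 - 7*m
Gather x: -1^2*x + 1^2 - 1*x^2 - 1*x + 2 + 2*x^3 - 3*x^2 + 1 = 2*x^3 - 4*x^2 - 2*x + 4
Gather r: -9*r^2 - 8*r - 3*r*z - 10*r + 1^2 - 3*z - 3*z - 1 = -9*r^2 + r*(-3*z - 18) - 6*z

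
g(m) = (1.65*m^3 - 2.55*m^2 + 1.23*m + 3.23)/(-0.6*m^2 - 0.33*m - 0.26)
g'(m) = (1.2*m + 0.33)*(1.65*m^3 - 2.55*m^2 + 1.23*m + 3.23)/(-0.6*m^2 - 0.33*m - 0.26)^2 + (4.95*m^2 - 5.1*m + 1.23)/(-0.6*m^2 - 0.33*m - 0.26) = (-0.99*m^4 - 1.089*m^3 + 0.2925*m^2 + 5.202*m + 0.7461)/(0.36*m^4 + 0.396*m^3 + 0.4209*m^2 + 0.1716*m + 0.0676)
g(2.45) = -3.26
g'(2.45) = -1.67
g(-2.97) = 14.47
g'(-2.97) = -2.90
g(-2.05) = 11.51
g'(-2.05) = -3.79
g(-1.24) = 6.93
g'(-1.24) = -9.23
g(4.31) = -7.27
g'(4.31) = -2.43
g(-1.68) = 9.90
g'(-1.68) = -5.05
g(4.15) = -6.88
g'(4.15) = -2.40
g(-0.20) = -13.16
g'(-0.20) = -5.80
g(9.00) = -19.50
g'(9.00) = -2.69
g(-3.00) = 14.55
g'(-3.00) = -2.89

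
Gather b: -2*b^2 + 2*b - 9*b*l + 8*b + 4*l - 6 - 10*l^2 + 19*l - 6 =-2*b^2 + b*(10 - 9*l) - 10*l^2 + 23*l - 12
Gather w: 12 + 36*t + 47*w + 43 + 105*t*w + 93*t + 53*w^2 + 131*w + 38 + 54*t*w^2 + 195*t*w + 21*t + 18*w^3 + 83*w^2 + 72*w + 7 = 150*t + 18*w^3 + w^2*(54*t + 136) + w*(300*t + 250) + 100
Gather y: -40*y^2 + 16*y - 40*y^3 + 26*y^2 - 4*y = -40*y^3 - 14*y^2 + 12*y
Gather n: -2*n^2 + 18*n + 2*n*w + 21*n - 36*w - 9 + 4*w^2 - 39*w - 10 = -2*n^2 + n*(2*w + 39) + 4*w^2 - 75*w - 19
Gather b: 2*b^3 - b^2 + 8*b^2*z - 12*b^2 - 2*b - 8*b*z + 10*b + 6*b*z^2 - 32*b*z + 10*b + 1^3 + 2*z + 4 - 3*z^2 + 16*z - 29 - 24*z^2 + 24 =2*b^3 + b^2*(8*z - 13) + b*(6*z^2 - 40*z + 18) - 27*z^2 + 18*z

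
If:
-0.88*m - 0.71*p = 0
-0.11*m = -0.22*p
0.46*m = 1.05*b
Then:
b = 0.00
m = 0.00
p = 0.00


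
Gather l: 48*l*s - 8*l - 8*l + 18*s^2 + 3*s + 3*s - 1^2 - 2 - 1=l*(48*s - 16) + 18*s^2 + 6*s - 4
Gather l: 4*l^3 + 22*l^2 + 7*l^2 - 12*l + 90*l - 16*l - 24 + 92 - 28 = 4*l^3 + 29*l^2 + 62*l + 40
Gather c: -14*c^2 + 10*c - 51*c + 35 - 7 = -14*c^2 - 41*c + 28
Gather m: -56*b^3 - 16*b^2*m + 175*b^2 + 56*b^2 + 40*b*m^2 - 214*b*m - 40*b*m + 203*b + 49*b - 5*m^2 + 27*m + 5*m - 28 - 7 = -56*b^3 + 231*b^2 + 252*b + m^2*(40*b - 5) + m*(-16*b^2 - 254*b + 32) - 35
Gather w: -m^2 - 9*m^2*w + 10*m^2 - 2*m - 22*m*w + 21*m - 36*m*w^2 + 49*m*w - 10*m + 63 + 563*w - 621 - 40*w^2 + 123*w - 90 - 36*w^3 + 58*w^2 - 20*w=9*m^2 + 9*m - 36*w^3 + w^2*(18 - 36*m) + w*(-9*m^2 + 27*m + 666) - 648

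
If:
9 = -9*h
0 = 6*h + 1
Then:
No Solution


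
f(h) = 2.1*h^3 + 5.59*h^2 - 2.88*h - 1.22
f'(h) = 6.3*h^2 + 11.18*h - 2.88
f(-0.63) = 2.29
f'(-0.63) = -7.42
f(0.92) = 2.50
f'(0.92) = 12.74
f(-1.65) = 9.32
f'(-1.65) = -4.18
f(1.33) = 9.78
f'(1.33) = 23.13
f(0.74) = 0.56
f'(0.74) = 8.84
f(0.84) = 1.55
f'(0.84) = 10.96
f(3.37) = 132.93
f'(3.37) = 106.35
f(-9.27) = -1167.01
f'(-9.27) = 434.86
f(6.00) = 636.34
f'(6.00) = 291.00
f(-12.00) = -2790.50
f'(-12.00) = 770.16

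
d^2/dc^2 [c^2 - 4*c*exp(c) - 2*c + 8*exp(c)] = -4*c*exp(c) + 2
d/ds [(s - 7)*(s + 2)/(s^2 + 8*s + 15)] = (13*s^2 + 58*s + 37)/(s^4 + 16*s^3 + 94*s^2 + 240*s + 225)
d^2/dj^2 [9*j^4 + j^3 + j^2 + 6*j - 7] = 108*j^2 + 6*j + 2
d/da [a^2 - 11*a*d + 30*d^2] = 2*a - 11*d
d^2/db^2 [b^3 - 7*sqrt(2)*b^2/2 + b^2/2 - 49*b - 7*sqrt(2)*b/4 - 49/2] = 6*b - 7*sqrt(2) + 1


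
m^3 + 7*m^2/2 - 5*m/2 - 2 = (m - 1)*(m + 1/2)*(m + 4)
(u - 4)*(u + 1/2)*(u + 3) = u^3 - u^2/2 - 25*u/2 - 6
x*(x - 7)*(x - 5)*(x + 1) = x^4 - 11*x^3 + 23*x^2 + 35*x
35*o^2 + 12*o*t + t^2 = (5*o + t)*(7*o + t)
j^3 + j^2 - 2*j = j*(j - 1)*(j + 2)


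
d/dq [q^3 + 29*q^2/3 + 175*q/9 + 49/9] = 3*q^2 + 58*q/3 + 175/9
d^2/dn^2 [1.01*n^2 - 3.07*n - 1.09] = 2.02000000000000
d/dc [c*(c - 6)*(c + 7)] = 3*c^2 + 2*c - 42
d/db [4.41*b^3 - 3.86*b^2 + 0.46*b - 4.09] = 13.23*b^2 - 7.72*b + 0.46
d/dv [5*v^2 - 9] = 10*v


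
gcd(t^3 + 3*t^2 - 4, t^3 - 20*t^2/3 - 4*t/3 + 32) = t + 2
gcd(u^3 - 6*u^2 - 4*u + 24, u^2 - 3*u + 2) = u - 2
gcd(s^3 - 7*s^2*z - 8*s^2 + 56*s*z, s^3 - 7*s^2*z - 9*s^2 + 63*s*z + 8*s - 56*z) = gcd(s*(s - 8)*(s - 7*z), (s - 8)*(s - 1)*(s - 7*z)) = -s^2 + 7*s*z + 8*s - 56*z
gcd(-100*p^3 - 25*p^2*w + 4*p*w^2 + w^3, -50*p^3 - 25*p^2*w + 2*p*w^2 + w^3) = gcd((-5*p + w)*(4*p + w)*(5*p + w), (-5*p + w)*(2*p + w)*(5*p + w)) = 25*p^2 - w^2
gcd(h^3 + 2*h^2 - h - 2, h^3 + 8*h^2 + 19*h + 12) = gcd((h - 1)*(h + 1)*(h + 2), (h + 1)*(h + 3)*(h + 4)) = h + 1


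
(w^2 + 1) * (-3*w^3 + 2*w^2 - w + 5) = -3*w^5 + 2*w^4 - 4*w^3 + 7*w^2 - w + 5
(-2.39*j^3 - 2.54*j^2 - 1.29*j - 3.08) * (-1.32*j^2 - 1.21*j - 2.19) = 3.1548*j^5 + 6.2447*j^4 + 10.0103*j^3 + 11.1891*j^2 + 6.5519*j + 6.7452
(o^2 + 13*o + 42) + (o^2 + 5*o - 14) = 2*o^2 + 18*o + 28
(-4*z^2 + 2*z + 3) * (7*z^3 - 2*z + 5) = -28*z^5 + 14*z^4 + 29*z^3 - 24*z^2 + 4*z + 15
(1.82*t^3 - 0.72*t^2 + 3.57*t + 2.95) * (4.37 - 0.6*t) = -1.092*t^4 + 8.3854*t^3 - 5.2884*t^2 + 13.8309*t + 12.8915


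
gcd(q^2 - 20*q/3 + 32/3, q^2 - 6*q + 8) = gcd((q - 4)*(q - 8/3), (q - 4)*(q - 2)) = q - 4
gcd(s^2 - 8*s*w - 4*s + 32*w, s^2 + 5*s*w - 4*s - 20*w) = s - 4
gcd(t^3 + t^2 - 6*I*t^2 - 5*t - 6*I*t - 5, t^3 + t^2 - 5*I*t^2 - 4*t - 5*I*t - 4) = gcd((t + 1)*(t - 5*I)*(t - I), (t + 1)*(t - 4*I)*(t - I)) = t^2 + t*(1 - I) - I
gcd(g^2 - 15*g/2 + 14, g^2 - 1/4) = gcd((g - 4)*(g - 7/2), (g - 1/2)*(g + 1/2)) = 1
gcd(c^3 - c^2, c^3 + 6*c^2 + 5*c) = c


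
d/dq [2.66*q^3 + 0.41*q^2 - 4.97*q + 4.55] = 7.98*q^2 + 0.82*q - 4.97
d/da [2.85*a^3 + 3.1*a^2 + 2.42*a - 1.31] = 8.55*a^2 + 6.2*a + 2.42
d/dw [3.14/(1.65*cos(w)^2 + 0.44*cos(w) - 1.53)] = (10.362*cos(w) + 1.3816)*sin(w)/(1.65*cos(w)^2 + 0.44*cos(w) - 1.53)^2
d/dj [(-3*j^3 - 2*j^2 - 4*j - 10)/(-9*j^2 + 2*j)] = (27*j^4 - 12*j^3 - 40*j^2 - 180*j + 20)/(j^2*(81*j^2 - 36*j + 4))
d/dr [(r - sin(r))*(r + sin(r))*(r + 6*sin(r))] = 6*r^2*cos(r) + 3*r^2 + 12*r*sin(r) - r*sin(2*r) - 18*sin(r)^2*cos(r) - sin(r)^2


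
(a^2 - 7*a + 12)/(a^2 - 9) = (a - 4)/(a + 3)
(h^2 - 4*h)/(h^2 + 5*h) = (h - 4)/(h + 5)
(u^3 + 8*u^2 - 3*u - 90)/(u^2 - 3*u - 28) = (-u^3 - 8*u^2 + 3*u + 90)/(-u^2 + 3*u + 28)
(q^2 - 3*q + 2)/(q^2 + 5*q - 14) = (q - 1)/(q + 7)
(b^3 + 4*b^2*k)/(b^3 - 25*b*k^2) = b*(b + 4*k)/(b^2 - 25*k^2)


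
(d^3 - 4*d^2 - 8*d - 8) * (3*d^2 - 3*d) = 3*d^5 - 15*d^4 - 12*d^3 + 24*d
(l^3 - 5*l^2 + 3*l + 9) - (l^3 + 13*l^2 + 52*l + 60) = -18*l^2 - 49*l - 51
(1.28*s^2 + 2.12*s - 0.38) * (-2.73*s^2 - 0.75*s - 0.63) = -3.4944*s^4 - 6.7476*s^3 - 1.359*s^2 - 1.0506*s + 0.2394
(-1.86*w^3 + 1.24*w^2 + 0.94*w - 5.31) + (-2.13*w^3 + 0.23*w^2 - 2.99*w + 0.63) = -3.99*w^3 + 1.47*w^2 - 2.05*w - 4.68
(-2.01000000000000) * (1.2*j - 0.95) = 1.9095 - 2.412*j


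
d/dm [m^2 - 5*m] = 2*m - 5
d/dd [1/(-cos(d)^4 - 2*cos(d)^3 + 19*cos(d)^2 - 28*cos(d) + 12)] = 2*(2*sin(d)^2 - 5*cos(d) + 12)*sin(d)/((cos(d) - 2)^2*(cos(d) - 1)^3*(cos(d) + 6)^2)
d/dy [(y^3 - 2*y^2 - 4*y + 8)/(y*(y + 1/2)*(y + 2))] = 2*(9*y^2 - 16*y - 4)/(y^2*(4*y^2 + 4*y + 1))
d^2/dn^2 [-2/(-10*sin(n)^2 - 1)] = 40*(-20*sin(n)^4 + 32*sin(n)^2 - 1)/(10*sin(n)^2 + 1)^3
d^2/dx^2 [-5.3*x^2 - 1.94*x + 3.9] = -10.6000000000000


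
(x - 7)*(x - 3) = x^2 - 10*x + 21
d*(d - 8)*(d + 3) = d^3 - 5*d^2 - 24*d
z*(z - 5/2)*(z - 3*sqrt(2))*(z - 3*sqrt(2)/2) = z^4 - 9*sqrt(2)*z^3/2 - 5*z^3/2 + 9*z^2 + 45*sqrt(2)*z^2/4 - 45*z/2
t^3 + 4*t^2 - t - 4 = (t - 1)*(t + 1)*(t + 4)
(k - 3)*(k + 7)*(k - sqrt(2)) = k^3 - sqrt(2)*k^2 + 4*k^2 - 21*k - 4*sqrt(2)*k + 21*sqrt(2)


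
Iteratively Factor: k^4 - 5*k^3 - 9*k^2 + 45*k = (k - 3)*(k^3 - 2*k^2 - 15*k) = (k - 5)*(k - 3)*(k^2 + 3*k) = (k - 5)*(k - 3)*(k + 3)*(k)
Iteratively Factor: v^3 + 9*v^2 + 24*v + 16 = (v + 4)*(v^2 + 5*v + 4) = (v + 4)^2*(v + 1)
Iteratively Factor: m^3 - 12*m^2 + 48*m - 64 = (m - 4)*(m^2 - 8*m + 16) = (m - 4)^2*(m - 4)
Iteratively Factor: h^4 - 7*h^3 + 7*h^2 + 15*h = (h + 1)*(h^3 - 8*h^2 + 15*h) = (h - 5)*(h + 1)*(h^2 - 3*h) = (h - 5)*(h - 3)*(h + 1)*(h)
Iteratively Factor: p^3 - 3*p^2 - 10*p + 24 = (p + 3)*(p^2 - 6*p + 8) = (p - 2)*(p + 3)*(p - 4)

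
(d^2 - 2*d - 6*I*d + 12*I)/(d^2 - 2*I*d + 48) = (d^2 - 2*d - 6*I*d + 12*I)/(d^2 - 2*I*d + 48)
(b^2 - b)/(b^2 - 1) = b/(b + 1)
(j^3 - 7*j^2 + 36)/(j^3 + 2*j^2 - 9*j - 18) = (j - 6)/(j + 3)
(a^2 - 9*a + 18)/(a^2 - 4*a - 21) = (-a^2 + 9*a - 18)/(-a^2 + 4*a + 21)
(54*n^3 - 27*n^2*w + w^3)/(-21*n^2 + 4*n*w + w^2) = (-18*n^2 + 3*n*w + w^2)/(7*n + w)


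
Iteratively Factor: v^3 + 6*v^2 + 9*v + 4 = (v + 4)*(v^2 + 2*v + 1) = (v + 1)*(v + 4)*(v + 1)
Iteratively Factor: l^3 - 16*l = (l + 4)*(l^2 - 4*l) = (l - 4)*(l + 4)*(l)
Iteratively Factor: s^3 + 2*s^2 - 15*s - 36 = (s + 3)*(s^2 - s - 12) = (s - 4)*(s + 3)*(s + 3)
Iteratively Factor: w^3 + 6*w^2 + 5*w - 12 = (w + 3)*(w^2 + 3*w - 4) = (w - 1)*(w + 3)*(w + 4)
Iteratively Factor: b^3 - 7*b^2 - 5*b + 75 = (b - 5)*(b^2 - 2*b - 15) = (b - 5)^2*(b + 3)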